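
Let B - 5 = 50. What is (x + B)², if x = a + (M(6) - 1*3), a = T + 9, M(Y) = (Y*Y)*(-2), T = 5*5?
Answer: 196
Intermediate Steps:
T = 25
M(Y) = -2*Y² (M(Y) = Y²*(-2) = -2*Y²)
a = 34 (a = 25 + 9 = 34)
B = 55 (B = 5 + 50 = 55)
x = -41 (x = 34 + (-2*6² - 1*3) = 34 + (-2*36 - 3) = 34 + (-72 - 3) = 34 - 75 = -41)
(x + B)² = (-41 + 55)² = 14² = 196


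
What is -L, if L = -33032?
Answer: 33032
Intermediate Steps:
-L = -1*(-33032) = 33032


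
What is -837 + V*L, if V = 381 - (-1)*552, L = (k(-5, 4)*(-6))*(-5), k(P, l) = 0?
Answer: -837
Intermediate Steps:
L = 0 (L = (0*(-6))*(-5) = 0*(-5) = 0)
V = 933 (V = 381 - 1*(-552) = 381 + 552 = 933)
-837 + V*L = -837 + 933*0 = -837 + 0 = -837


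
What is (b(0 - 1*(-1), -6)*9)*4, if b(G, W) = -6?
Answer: -216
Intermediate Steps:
(b(0 - 1*(-1), -6)*9)*4 = -6*9*4 = -54*4 = -216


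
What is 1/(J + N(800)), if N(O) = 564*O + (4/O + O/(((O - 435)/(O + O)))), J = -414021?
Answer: 14600/594013473 ≈ 2.4579e-5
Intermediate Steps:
N(O) = 4/O + 564*O + 2*O²/(-435 + O) (N(O) = 564*O + (4/O + O/(((-435 + O)/((2*O))))) = 564*O + (4/O + O/(((-435 + O)*(1/(2*O))))) = 564*O + (4/O + O/(((-435 + O)/(2*O)))) = 564*O + (4/O + O*(2*O/(-435 + O))) = 564*O + (4/O + 2*O²/(-435 + O)) = 4/O + 564*O + 2*O²/(-435 + O))
1/(J + N(800)) = 1/(-414021 + 2*(-870 - 122670*800² + 2*800 + 283*800³)/(800*(-435 + 800))) = 1/(-414021 + 2*(1/800)*(-870 - 122670*640000 + 1600 + 283*512000000)/365) = 1/(-414021 + 2*(1/800)*(1/365)*(-870 - 78508800000 + 1600 + 144896000000)) = 1/(-414021 + 2*(1/800)*(1/365)*66387200730) = 1/(-414021 + 6638720073/14600) = 1/(594013473/14600) = 14600/594013473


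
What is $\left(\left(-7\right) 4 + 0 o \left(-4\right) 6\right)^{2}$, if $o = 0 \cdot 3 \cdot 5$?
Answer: $784$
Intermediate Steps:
$o = 0$ ($o = 0 \cdot 5 = 0$)
$\left(\left(-7\right) 4 + 0 o \left(-4\right) 6\right)^{2} = \left(\left(-7\right) 4 + 0 \cdot 0 \left(-4\right) 6\right)^{2} = \left(-28 + 0 \left(-4\right) 6\right)^{2} = \left(-28 + 0 \cdot 6\right)^{2} = \left(-28 + 0\right)^{2} = \left(-28\right)^{2} = 784$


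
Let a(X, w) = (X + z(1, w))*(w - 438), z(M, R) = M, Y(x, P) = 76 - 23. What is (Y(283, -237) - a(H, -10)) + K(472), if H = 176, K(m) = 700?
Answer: 80049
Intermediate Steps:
Y(x, P) = 53
a(X, w) = (1 + X)*(-438 + w) (a(X, w) = (X + 1)*(w - 438) = (1 + X)*(-438 + w))
(Y(283, -237) - a(H, -10)) + K(472) = (53 - (-438 - 10 - 438*176 + 176*(-10))) + 700 = (53 - (-438 - 10 - 77088 - 1760)) + 700 = (53 - 1*(-79296)) + 700 = (53 + 79296) + 700 = 79349 + 700 = 80049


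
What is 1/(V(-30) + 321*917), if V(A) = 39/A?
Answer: 10/2943557 ≈ 3.3973e-6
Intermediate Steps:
1/(V(-30) + 321*917) = 1/(39/(-30) + 321*917) = 1/(39*(-1/30) + 294357) = 1/(-13/10 + 294357) = 1/(2943557/10) = 10/2943557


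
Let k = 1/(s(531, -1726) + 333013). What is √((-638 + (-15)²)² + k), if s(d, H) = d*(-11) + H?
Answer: 5*√722633300293146/325446 ≈ 413.00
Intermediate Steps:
s(d, H) = H - 11*d (s(d, H) = -11*d + H = H - 11*d)
k = 1/325446 (k = 1/((-1726 - 11*531) + 333013) = 1/((-1726 - 5841) + 333013) = 1/(-7567 + 333013) = 1/325446 ≈ 3.0727e-6)
√((-638 + (-15)²)² + k) = √((-638 + (-15)²)² + 1/325446) = √((-638 + 225)² + 1/325446) = √((-413)² + 1/325446) = √(170569 + 1/325446) = √(55510998775/325446) = 5*√722633300293146/325446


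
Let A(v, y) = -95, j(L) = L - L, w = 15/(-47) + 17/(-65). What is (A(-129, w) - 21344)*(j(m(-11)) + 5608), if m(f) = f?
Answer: -120229912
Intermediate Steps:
w = -1774/3055 (w = 15*(-1/47) + 17*(-1/65) = -15/47 - 17/65 = -1774/3055 ≈ -0.58069)
j(L) = 0
(A(-129, w) - 21344)*(j(m(-11)) + 5608) = (-95 - 21344)*(0 + 5608) = -21439*5608 = -120229912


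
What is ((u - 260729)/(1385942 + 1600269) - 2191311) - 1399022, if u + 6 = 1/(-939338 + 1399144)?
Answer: -4929806423660234387/1373077735066 ≈ -3.5903e+6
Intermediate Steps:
u = -2758835/459806 (u = -6 + 1/(-939338 + 1399144) = -6 + 1/459806 = -2758835/459806 ≈ -6.0000)
((u - 260729)/(1385942 + 1600269) - 2191311) - 1399022 = ((-2758835/459806 - 260729)/(1385942 + 1600269) - 2191311) - 1399022 = (-119887517409/459806/2986211 - 2191311) - 1399022 = (-119887517409/459806*1/2986211 - 2191311) - 1399022 = (-119887517409/1373077735066 - 2191311) - 1399022 = -3008840464592728935/1373077735066 - 1399022 = -4929806423660234387/1373077735066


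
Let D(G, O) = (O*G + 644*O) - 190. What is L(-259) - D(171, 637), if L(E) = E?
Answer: -519224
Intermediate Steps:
D(G, O) = -190 + 644*O + G*O (D(G, O) = (G*O + 644*O) - 190 = (644*O + G*O) - 190 = -190 + 644*O + G*O)
L(-259) - D(171, 637) = -259 - (-190 + 644*637 + 171*637) = -259 - (-190 + 410228 + 108927) = -259 - 1*518965 = -259 - 518965 = -519224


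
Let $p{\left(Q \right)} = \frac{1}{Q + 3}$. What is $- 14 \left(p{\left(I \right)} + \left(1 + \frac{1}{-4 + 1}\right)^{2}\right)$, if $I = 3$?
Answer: $- \frac{77}{9} \approx -8.5556$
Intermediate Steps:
$p{\left(Q \right)} = \frac{1}{3 + Q}$
$- 14 \left(p{\left(I \right)} + \left(1 + \frac{1}{-4 + 1}\right)^{2}\right) = - 14 \left(\frac{1}{3 + 3} + \left(1 + \frac{1}{-4 + 1}\right)^{2}\right) = - 14 \left(\frac{1}{6} + \left(1 + \frac{1}{-3}\right)^{2}\right) = - 14 \left(\frac{1}{6} + \left(1 - \frac{1}{3}\right)^{2}\right) = - 14 \left(\frac{1}{6} + \left(\frac{2}{3}\right)^{2}\right) = - 14 \left(\frac{1}{6} + \frac{4}{9}\right) = \left(-14\right) \frac{11}{18} = - \frac{77}{9}$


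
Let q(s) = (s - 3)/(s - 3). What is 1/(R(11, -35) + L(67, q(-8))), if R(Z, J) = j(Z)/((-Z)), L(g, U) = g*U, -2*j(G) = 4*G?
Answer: 1/69 ≈ 0.014493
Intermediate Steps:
q(s) = 1 (q(s) = (-3 + s)/(-3 + s) = 1)
j(G) = -2*G
L(g, U) = U*g
R(Z, J) = 2 (R(Z, J) = (-2*Z)/((-Z)) = (-2*Z)*(-1/Z) = 2)
1/(R(11, -35) + L(67, q(-8))) = 1/(2 + 1*67) = 1/(2 + 67) = 1/69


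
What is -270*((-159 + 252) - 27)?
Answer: -17820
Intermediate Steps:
-270*((-159 + 252) - 27) = -270*(93 - 27) = -270*66 = -17820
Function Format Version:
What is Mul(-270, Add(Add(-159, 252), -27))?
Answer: -17820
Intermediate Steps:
Mul(-270, Add(Add(-159, 252), -27)) = Mul(-270, Add(93, -27)) = Mul(-270, 66) = -17820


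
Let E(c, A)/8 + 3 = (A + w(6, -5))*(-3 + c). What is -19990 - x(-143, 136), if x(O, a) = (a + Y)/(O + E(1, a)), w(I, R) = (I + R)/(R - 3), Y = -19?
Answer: -46796473/2341 ≈ -19990.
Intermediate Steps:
w(I, R) = (I + R)/(-3 + R)
E(c, A) = -24 + 8*(-3 + c)*(-1/8 + A) (E(c, A) = -24 + 8*((A + (6 - 5)/(-3 - 5))*(-3 + c)) = -24 + 8*((A + 1/(-8))*(-3 + c)) = -24 + 8*((A - 1/8*1)*(-3 + c)) = -24 + 8*((A - 1/8)*(-3 + c)) = -24 + 8*((-1/8 + A)*(-3 + c)) = -24 + 8*((-3 + c)*(-1/8 + A)) = -24 + 8*(-3 + c)*(-1/8 + A))
x(O, a) = (-19 + a)/(-22 + O - 16*a) (x(O, a) = (a - 19)/(O + (-21 - 1*1 - 24*a + 8*a*1)) = (-19 + a)/(O + (-21 - 1 - 24*a + 8*a)) = (-19 + a)/(O + (-22 - 16*a)) = (-19 + a)/(-22 + O - 16*a))
-19990 - x(-143, 136) = -19990 - (19 - 1*136)/(22 - 1*(-143) + 16*136) = -19990 - (19 - 136)/(22 + 143 + 2176) = -19990 - (-117)/2341 = -19990 - 1*(-117/2341) = -19990 + 117/2341 = -46796473/2341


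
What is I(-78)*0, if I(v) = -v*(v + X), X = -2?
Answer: 0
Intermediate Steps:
I(v) = -v*(-2 + v) (I(v) = -v*(v - 2) = -v*(-2 + v))
I(-78)*0 = -78*(2 - 1*(-78))*0 = -78*(2 + 78)*0 = -78*80*0 = -6240*0 = 0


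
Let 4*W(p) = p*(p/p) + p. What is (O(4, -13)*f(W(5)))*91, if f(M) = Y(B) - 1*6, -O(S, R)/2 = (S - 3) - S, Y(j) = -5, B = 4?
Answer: -6006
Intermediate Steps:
W(p) = p/2 (W(p) = (p*(p/p) + p)/4 = (p*1 + p)/4 = (p + p)/4 = (2*p)/4 = p/2)
O(S, R) = 6 (O(S, R) = -2*((S - 3) - S) = -2*((-3 + S) - S) = -2*(-3) = 6)
f(M) = -11 (f(M) = -5 - 1*6 = -5 - 6 = -11)
(O(4, -13)*f(W(5)))*91 = (6*(-11))*91 = -66*91 = -6006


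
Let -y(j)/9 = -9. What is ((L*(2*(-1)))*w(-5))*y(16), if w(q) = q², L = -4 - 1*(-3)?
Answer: 4050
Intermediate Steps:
y(j) = 81 (y(j) = -9*(-9) = 81)
L = -1 (L = -4 + 3 = -1)
((L*(2*(-1)))*w(-5))*y(16) = (-2*(-1)*(-5)²)*81 = (-1*(-2)*25)*81 = (2*25)*81 = 50*81 = 4050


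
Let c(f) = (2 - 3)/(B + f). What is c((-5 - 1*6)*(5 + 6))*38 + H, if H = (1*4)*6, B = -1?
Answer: 1483/61 ≈ 24.311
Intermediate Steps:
c(f) = -1/(-1 + f) (c(f) = (2 - 3)/(-1 + f) = -1/(-1 + f))
H = 24 (H = 4*6 = 24)
c((-5 - 1*6)*(5 + 6))*38 + H = -1/(-1 + (-5 - 1*6)*(5 + 6))*38 + 24 = -1/(-1 + (-5 - 6)*11)*38 + 24 = -1/(-1 - 11*11)*38 + 24 = -1/(-1 - 121)*38 + 24 = -1/(-122)*38 + 24 = -1*(-1/122)*38 + 24 = (1/122)*38 + 24 = 19/61 + 24 = 1483/61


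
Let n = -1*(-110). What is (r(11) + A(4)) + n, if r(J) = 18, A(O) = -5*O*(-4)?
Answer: 208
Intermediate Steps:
A(O) = 20*O
n = 110
(r(11) + A(4)) + n = (18 + 20*4) + 110 = (18 + 80) + 110 = 98 + 110 = 208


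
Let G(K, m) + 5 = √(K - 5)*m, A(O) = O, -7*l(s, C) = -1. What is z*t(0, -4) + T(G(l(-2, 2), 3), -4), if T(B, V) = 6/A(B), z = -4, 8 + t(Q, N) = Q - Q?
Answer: 15182/481 - 18*I*√238/481 ≈ 31.563 - 0.57732*I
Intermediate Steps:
l(s, C) = ⅐ (l(s, C) = -⅐*(-1) = ⅐)
t(Q, N) = -8 (t(Q, N) = -8 + (Q - Q) = -8 + 0 = -8)
G(K, m) = -5 + m*√(-5 + K) (G(K, m) = -5 + √(K - 5)*m = -5 + √(-5 + K)*m = -5 + m*√(-5 + K))
T(B, V) = 6/B
z*t(0, -4) + T(G(l(-2, 2), 3), -4) = -4*(-8) + 6/(-5 + 3*√(-5 + ⅐)) = 32 + 6/(-5 + 3*√(-34/7)) = 32 + 6/(-5 + 3*(I*√238/7)) = 32 + 6/(-5 + 3*I*√238/7)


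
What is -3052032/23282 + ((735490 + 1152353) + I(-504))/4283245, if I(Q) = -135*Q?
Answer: -6513531967917/49861255045 ≈ -130.63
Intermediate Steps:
-3052032/23282 + ((735490 + 1152353) + I(-504))/4283245 = -3052032/23282 + ((735490 + 1152353) - 135*(-504))/4283245 = -3052032*1/23282 + (1887843 + 68040)*(1/4283245) = -1526016/11641 + 1955883*(1/4283245) = -1526016/11641 + 1955883/4283245 = -6513531967917/49861255045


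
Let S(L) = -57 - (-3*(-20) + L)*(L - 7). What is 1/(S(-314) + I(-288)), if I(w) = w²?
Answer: 1/1353 ≈ 0.00073910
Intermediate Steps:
S(L) = -57 - (-7 + L)*(60 + L) (S(L) = -57 - (60 + L)*(-7 + L) = -57 - (-7 + L)*(60 + L))
1/(S(-314) + I(-288)) = 1/((363 - 1*(-314)² - 53*(-314)) + (-288)²) = 1/((363 - 1*98596 + 16642) + 82944) = 1/((363 - 98596 + 16642) + 82944) = 1/(-81591 + 82944) = 1/1353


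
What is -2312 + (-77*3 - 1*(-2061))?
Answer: -482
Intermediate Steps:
-2312 + (-77*3 - 1*(-2061)) = -2312 + (-231 + 2061) = -2312 + 1830 = -482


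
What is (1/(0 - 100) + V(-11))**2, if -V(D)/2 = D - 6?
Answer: 11553201/10000 ≈ 1155.3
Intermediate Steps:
V(D) = 12 - 2*D (V(D) = -2*(D - 6) = -2*(-6 + D) = 12 - 2*D)
(1/(0 - 100) + V(-11))**2 = (1/(0 - 100) + (12 - 2*(-11)))**2 = (1/(-100) + (12 + 22))**2 = (-1/100 + 34)**2 = (3399/100)**2 = 11553201/10000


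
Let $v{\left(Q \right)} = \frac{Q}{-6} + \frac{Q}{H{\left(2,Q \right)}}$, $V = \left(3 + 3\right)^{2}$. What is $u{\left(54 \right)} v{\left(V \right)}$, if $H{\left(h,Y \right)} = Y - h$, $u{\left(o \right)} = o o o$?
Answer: $- \frac{13226976}{17} \approx -7.7806 \cdot 10^{5}$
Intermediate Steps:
$u{\left(o \right)} = o^{3}$ ($u{\left(o \right)} = o^{2} o = o^{3}$)
$V = 36$ ($V = 6^{2} = 36$)
$v{\left(Q \right)} = - \frac{Q}{6} + \frac{Q}{-2 + Q}$ ($v{\left(Q \right)} = \frac{Q}{-6} + \frac{Q}{Q - 2} = Q \left(- \frac{1}{6}\right) + \frac{Q}{Q - 2} = - \frac{Q}{6} + \frac{Q}{-2 + Q}$)
$u{\left(54 \right)} v{\left(V \right)} = 54^{3} \cdot \frac{1}{6} \cdot 36 \frac{1}{-2 + 36} \left(8 - 36\right) = 157464 \cdot \frac{1}{6} \cdot 36 \cdot \frac{1}{34} \left(8 - 36\right) = 157464 \cdot \frac{1}{6} \cdot 36 \cdot \frac{1}{34} \left(-28\right) = 157464 \left(- \frac{84}{17}\right) = - \frac{13226976}{17}$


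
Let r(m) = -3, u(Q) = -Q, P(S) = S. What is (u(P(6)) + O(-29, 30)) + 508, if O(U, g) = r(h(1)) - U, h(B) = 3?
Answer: 528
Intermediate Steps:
O(U, g) = -3 - U
(u(P(6)) + O(-29, 30)) + 508 = (-1*6 + (-3 - 1*(-29))) + 508 = (-6 + (-3 + 29)) + 508 = (-6 + 26) + 508 = 20 + 508 = 528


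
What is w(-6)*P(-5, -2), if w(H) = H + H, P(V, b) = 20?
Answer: -240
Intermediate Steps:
w(H) = 2*H
w(-6)*P(-5, -2) = (2*(-6))*20 = -12*20 = -240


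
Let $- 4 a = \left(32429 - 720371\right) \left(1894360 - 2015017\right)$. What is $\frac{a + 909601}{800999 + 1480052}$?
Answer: $- \frac{41500689745}{4562102} \approx -9096.8$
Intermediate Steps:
$a = - \frac{41502508947}{2}$ ($a = - \frac{\left(32429 - 720371\right) \left(1894360 - 2015017\right)}{4} = - \frac{\left(-687942\right) \left(-120657\right)}{4} = \left(- \frac{1}{4}\right) 83005017894 = - \frac{41502508947}{2} \approx -2.0751 \cdot 10^{10}$)
$\frac{a + 909601}{800999 + 1480052} = \frac{- \frac{41502508947}{2} + 909601}{800999 + 1480052} = - \frac{41500689745}{2 \cdot 2281051} = \left(- \frac{41500689745}{2}\right) \frac{1}{2281051} = - \frac{41500689745}{4562102}$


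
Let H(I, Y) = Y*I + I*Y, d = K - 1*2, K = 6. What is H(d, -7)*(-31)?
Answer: 1736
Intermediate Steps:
d = 4 (d = 6 - 1*2 = 6 - 2 = 4)
H(I, Y) = 2*I*Y (H(I, Y) = I*Y + I*Y = 2*I*Y)
H(d, -7)*(-31) = (2*4*(-7))*(-31) = -56*(-31) = 1736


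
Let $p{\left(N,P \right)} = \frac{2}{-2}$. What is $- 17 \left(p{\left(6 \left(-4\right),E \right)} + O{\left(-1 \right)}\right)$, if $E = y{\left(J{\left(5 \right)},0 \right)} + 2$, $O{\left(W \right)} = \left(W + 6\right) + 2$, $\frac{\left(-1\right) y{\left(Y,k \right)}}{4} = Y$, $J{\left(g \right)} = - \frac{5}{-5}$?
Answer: $-102$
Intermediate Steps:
$J{\left(g \right)} = 1$ ($J{\left(g \right)} = \left(-5\right) \left(- \frac{1}{5}\right) = 1$)
$y{\left(Y,k \right)} = - 4 Y$
$O{\left(W \right)} = 8 + W$ ($O{\left(W \right)} = \left(6 + W\right) + 2 = 8 + W$)
$E = -2$ ($E = \left(-4\right) 1 + 2 = -4 + 2 = -2$)
$p{\left(N,P \right)} = -1$ ($p{\left(N,P \right)} = 2 \left(- \frac{1}{2}\right) = -1$)
$- 17 \left(p{\left(6 \left(-4\right),E \right)} + O{\left(-1 \right)}\right) = - 17 \left(-1 + \left(8 - 1\right)\right) = - 17 \left(-1 + 7\right) = \left(-17\right) 6 = -102$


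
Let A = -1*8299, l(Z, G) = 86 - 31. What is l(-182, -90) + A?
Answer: -8244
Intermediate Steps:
l(Z, G) = 55
A = -8299
l(-182, -90) + A = 55 - 8299 = -8244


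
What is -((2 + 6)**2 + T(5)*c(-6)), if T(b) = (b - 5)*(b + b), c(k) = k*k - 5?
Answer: -64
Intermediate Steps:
c(k) = -5 + k**2 (c(k) = k**2 - 5 = -5 + k**2)
T(b) = 2*b*(-5 + b) (T(b) = (-5 + b)*(2*b) = 2*b*(-5 + b))
-((2 + 6)**2 + T(5)*c(-6)) = -((2 + 6)**2 + (2*5*(-5 + 5))*(-5 + (-6)**2)) = -(8**2 + (2*5*0)*(-5 + 36)) = -(64 + 0*31) = -(64 + 0) = -1*64 = -64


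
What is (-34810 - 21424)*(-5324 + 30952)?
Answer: -1441164952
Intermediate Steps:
(-34810 - 21424)*(-5324 + 30952) = -56234*25628 = -1441164952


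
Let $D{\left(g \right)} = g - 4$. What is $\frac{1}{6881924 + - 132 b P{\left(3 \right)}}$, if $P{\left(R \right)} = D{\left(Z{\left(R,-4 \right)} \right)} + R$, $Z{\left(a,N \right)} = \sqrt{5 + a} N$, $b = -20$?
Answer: $\frac{1719821}{11830914060964} + \frac{1320 \sqrt{2}}{2957728515241} \approx 1.46 \cdot 10^{-7}$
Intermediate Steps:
$Z{\left(a,N \right)} = N \sqrt{5 + a}$
$D{\left(g \right)} = -4 + g$
$P{\left(R \right)} = -4 + R - 4 \sqrt{5 + R}$ ($P{\left(R \right)} = \left(-4 - 4 \sqrt{5 + R}\right) + R = -4 + R - 4 \sqrt{5 + R}$)
$\frac{1}{6881924 + - 132 b P{\left(3 \right)}} = \frac{1}{6881924 + \left(-132\right) \left(-20\right) \left(-4 + 3 - 4 \sqrt{5 + 3}\right)} = \frac{1}{6881924 + 2640 \left(-4 + 3 - 4 \sqrt{8}\right)} = \frac{1}{6881924 + 2640 \left(-4 + 3 - 4 \cdot 2 \sqrt{2}\right)} = \frac{1}{6881924 + 2640 \left(-4 + 3 - 8 \sqrt{2}\right)} = \frac{1}{6881924 + 2640 \left(-1 - 8 \sqrt{2}\right)} = \frac{1}{6881924 - \left(2640 + 21120 \sqrt{2}\right)} = \frac{1}{6879284 - 21120 \sqrt{2}}$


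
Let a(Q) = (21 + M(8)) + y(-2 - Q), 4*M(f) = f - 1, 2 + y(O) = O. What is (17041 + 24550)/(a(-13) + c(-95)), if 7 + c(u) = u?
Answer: -166364/281 ≈ -592.04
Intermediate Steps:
y(O) = -2 + O
M(f) = -¼ + f/4 (M(f) = (f - 1)/4 = (-1 + f)/4 = -¼ + f/4)
c(u) = -7 + u
a(Q) = 75/4 - Q (a(Q) = (21 + (-¼ + (¼)*8)) + (-2 + (-2 - Q)) = (21 + (-¼ + 2)) + (-4 - Q) = (21 + 7/4) + (-4 - Q) = 91/4 + (-4 - Q) = 75/4 - Q)
(17041 + 24550)/(a(-13) + c(-95)) = (17041 + 24550)/((75/4 - 1*(-13)) + (-7 - 95)) = 41591/((75/4 + 13) - 102) = 41591/(127/4 - 102) = 41591/(-281/4) = 41591*(-4/281) = -166364/281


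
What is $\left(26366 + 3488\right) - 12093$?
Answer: $17761$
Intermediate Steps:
$\left(26366 + 3488\right) - 12093 = 29854 - 12093 = 17761$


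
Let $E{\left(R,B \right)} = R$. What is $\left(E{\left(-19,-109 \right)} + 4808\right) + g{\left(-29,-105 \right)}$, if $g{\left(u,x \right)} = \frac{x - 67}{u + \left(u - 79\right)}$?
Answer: $\frac{656265}{137} \approx 4790.3$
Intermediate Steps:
$g{\left(u,x \right)} = \frac{-67 + x}{-79 + 2 u}$ ($g{\left(u,x \right)} = \frac{-67 + x}{u + \left(-79 + u\right)} = \frac{-67 + x}{-79 + 2 u}$)
$\left(E{\left(-19,-109 \right)} + 4808\right) + g{\left(-29,-105 \right)} = \left(-19 + 4808\right) + \frac{-67 - 105}{-79 + 2 \left(-29\right)} = 4789 + \frac{1}{-79 - 58} \left(-172\right) = 4789 + \frac{1}{-137} \left(-172\right) = 4789 - - \frac{172}{137} = 4789 + \frac{172}{137} = \frac{656265}{137}$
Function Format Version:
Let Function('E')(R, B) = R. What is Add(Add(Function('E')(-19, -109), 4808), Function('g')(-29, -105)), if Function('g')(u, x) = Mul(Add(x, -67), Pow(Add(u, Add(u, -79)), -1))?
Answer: Rational(656265, 137) ≈ 4790.3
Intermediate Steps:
Function('g')(u, x) = Mul(Pow(Add(-79, Mul(2, u)), -1), Add(-67, x)) (Function('g')(u, x) = Mul(Add(-67, x), Pow(Add(u, Add(-79, u)), -1)) = Mul(Add(-67, x), Pow(Add(-79, Mul(2, u)), -1)) = Mul(Pow(Add(-79, Mul(2, u)), -1), Add(-67, x)))
Add(Add(Function('E')(-19, -109), 4808), Function('g')(-29, -105)) = Add(Add(-19, 4808), Mul(Pow(Add(-79, Mul(2, -29)), -1), Add(-67, -105))) = Add(4789, Mul(Pow(Add(-79, -58), -1), -172)) = Add(4789, Mul(Pow(-137, -1), -172)) = Add(4789, Mul(Rational(-1, 137), -172)) = Add(4789, Rational(172, 137)) = Rational(656265, 137)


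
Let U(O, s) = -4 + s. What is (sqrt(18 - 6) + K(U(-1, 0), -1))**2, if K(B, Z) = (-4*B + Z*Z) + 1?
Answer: 336 + 72*sqrt(3) ≈ 460.71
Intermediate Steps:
K(B, Z) = 1 + Z**2 - 4*B (K(B, Z) = (-4*B + Z**2) + 1 = (Z**2 - 4*B) + 1 = 1 + Z**2 - 4*B)
(sqrt(18 - 6) + K(U(-1, 0), -1))**2 = (sqrt(18 - 6) + (1 + (-1)**2 - 4*(-4 + 0)))**2 = (sqrt(12) + (1 + 1 - 4*(-4)))**2 = (2*sqrt(3) + (1 + 1 + 16))**2 = (2*sqrt(3) + 18)**2 = (18 + 2*sqrt(3))**2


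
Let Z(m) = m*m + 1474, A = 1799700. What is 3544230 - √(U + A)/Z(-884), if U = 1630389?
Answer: 3544230 - 3*√381121/782930 ≈ 3.5442e+6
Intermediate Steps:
Z(m) = 1474 + m² (Z(m) = m² + 1474 = 1474 + m²)
3544230 - √(U + A)/Z(-884) = 3544230 - √(1630389 + 1799700)/(1474 + (-884)²) = 3544230 - √3430089/(1474 + 781456) = 3544230 - 3*√381121/782930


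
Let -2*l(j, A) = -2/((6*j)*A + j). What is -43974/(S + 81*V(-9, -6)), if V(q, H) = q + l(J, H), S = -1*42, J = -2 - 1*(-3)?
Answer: 256515/4511 ≈ 56.864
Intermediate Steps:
J = 1 (J = -2 + 3 = 1)
l(j, A) = 1/(j + 6*A*j) (l(j, A) = -(-1)/((6*j)*A + j) = -(-1)/(6*A*j + j) = -(-1)/(j + 6*A*j) = 1/(j + 6*A*j))
S = -42
V(q, H) = q + 1/(1 + 6*H) (V(q, H) = q + 1/(1*(1 + 6*H)) = q + 1/(1 + 6*H))
-43974/(S + 81*V(-9, -6)) = -43974/(-42 + 81*(-9 + 1/(1 + 6*(-6)))) = -43974/(-42 + 81*(-9 + 1/(1 - 36))) = -43974/(-42 + 81*(-9 + 1/(-35))) = -43974/(-42 + 81*(-9 - 1/35)) = -43974/(-42 + 81*(-316/35)) = -43974/(-42 - 25596/35) = -43974/(-27066/35) = -43974*(-35/27066) = 256515/4511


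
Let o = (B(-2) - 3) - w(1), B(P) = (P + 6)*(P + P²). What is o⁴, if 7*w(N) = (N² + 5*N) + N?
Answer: 256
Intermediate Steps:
w(N) = N²/7 + 6*N/7 (w(N) = ((N² + 5*N) + N)/7 = (N² + 6*N)/7 = N²/7 + 6*N/7)
B(P) = (6 + P)*(P + P²)
o = 4 (o = (-2*(6 + (-2)² + 7*(-2)) - 3) - (6 + 1)/7 = (-2*(6 + 4 - 14) - 3) - 7/7 = (-2*(-4) - 3) - 1*1 = (8 - 3) - 1 = 5 - 1 = 4)
o⁴ = 4⁴ = 256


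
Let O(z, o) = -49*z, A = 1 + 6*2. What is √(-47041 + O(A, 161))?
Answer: I*√47678 ≈ 218.35*I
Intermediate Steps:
A = 13 (A = 1 + 12 = 13)
√(-47041 + O(A, 161)) = √(-47041 - 49*13) = √(-47041 - 637) = √(-47678) = I*√47678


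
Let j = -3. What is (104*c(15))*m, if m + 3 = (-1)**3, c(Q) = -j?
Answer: -1248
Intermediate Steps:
c(Q) = 3 (c(Q) = -1*(-3) = 3)
m = -4 (m = -3 + (-1)**3 = -3 - 1 = -4)
(104*c(15))*m = (104*3)*(-4) = 312*(-4) = -1248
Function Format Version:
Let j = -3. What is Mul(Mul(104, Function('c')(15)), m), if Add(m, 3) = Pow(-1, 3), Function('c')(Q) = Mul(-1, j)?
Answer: -1248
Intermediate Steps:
Function('c')(Q) = 3 (Function('c')(Q) = Mul(-1, -3) = 3)
m = -4 (m = Add(-3, Pow(-1, 3)) = Add(-3, -1) = -4)
Mul(Mul(104, Function('c')(15)), m) = Mul(Mul(104, 3), -4) = Mul(312, -4) = -1248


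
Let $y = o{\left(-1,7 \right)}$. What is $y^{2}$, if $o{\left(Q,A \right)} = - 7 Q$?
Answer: $49$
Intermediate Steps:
$y = 7$ ($y = \left(-7\right) \left(-1\right) = 7$)
$y^{2} = 7^{2} = 49$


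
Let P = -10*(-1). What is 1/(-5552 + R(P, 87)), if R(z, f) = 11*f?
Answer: -1/4595 ≈ -0.00021763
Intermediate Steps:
P = 10
1/(-5552 + R(P, 87)) = 1/(-5552 + 11*87) = 1/(-5552 + 957) = 1/(-4595) = -1/4595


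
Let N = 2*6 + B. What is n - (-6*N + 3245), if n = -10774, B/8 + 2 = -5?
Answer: -14283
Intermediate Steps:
B = -56 (B = -16 + 8*(-5) = -16 - 40 = -56)
N = -44 (N = 2*6 - 56 = 12 - 56 = -44)
n - (-6*N + 3245) = -10774 - (-6*(-44) + 3245) = -10774 - (264 + 3245) = -10774 - 1*3509 = -10774 - 3509 = -14283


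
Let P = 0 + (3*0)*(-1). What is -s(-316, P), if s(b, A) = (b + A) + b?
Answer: 632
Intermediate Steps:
P = 0 (P = 0 + 0*(-1) = 0 + 0 = 0)
s(b, A) = A + 2*b (s(b, A) = (A + b) + b = A + 2*b)
-s(-316, P) = -(0 + 2*(-316)) = -(0 - 632) = -1*(-632) = 632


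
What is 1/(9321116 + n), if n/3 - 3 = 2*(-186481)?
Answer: 1/8202239 ≈ 1.2192e-7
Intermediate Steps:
n = -1118877 (n = 9 + 3*(2*(-186481)) = 9 + 3*(-372962) = 9 - 1118886 = -1118877)
1/(9321116 + n) = 1/(9321116 - 1118877) = 1/8202239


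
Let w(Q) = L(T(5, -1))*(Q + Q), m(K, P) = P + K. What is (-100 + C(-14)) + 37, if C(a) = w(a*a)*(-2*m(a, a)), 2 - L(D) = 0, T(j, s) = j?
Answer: 43841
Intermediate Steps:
L(D) = 2 (L(D) = 2 - 1*0 = 2 + 0 = 2)
m(K, P) = K + P
w(Q) = 4*Q (w(Q) = 2*(Q + Q) = 2*(2*Q) = 4*Q)
C(a) = -16*a**3 (C(a) = (4*(a*a))*(-2*(a + a)) = (4*a**2)*(-4*a) = -16*a**3)
(-100 + C(-14)) + 37 = (-100 - 16*(-14)**3) + 37 = (-100 - 16*(-2744)) + 37 = (-100 + 43904) + 37 = 43804 + 37 = 43841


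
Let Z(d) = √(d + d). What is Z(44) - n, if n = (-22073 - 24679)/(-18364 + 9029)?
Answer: -46752/9335 + 2*√22 ≈ 4.3726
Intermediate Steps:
Z(d) = √2*√d (Z(d) = √(2*d) = √2*√d)
n = 46752/9335 (n = -46752/(-9335) = -46752*(-1/9335) = 46752/9335 ≈ 5.0082)
Z(44) - n = √2*√44 - 1*46752/9335 = √2*(2*√11) - 46752/9335 = 2*√22 - 46752/9335 = -46752/9335 + 2*√22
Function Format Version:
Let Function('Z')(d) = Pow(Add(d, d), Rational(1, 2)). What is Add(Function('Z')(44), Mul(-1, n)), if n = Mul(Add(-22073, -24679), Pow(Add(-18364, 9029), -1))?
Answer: Add(Rational(-46752, 9335), Mul(2, Pow(22, Rational(1, 2)))) ≈ 4.3726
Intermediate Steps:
Function('Z')(d) = Mul(Pow(2, Rational(1, 2)), Pow(d, Rational(1, 2))) (Function('Z')(d) = Pow(Mul(2, d), Rational(1, 2)) = Mul(Pow(2, Rational(1, 2)), Pow(d, Rational(1, 2))))
n = Rational(46752, 9335) (n = Mul(-46752, Pow(-9335, -1)) = Mul(-46752, Rational(-1, 9335)) = Rational(46752, 9335) ≈ 5.0082)
Add(Function('Z')(44), Mul(-1, n)) = Add(Mul(Pow(2, Rational(1, 2)), Pow(44, Rational(1, 2))), Mul(-1, Rational(46752, 9335))) = Add(Mul(Pow(2, Rational(1, 2)), Mul(2, Pow(11, Rational(1, 2)))), Rational(-46752, 9335)) = Add(Mul(2, Pow(22, Rational(1, 2))), Rational(-46752, 9335)) = Add(Rational(-46752, 9335), Mul(2, Pow(22, Rational(1, 2))))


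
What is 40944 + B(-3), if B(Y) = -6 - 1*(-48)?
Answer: 40986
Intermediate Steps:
B(Y) = 42 (B(Y) = -6 + 48 = 42)
40944 + B(-3) = 40944 + 42 = 40986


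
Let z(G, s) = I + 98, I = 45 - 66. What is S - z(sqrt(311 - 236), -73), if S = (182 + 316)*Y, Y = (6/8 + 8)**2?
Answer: 304409/8 ≈ 38051.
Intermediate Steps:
I = -21
Y = 1225/16 (Y = (6*(1/8) + 8)**2 = (3/4 + 8)**2 = (35/4)**2 = 1225/16 ≈ 76.563)
z(G, s) = 77 (z(G, s) = -21 + 98 = 77)
S = 305025/8 (S = (182 + 316)*(1225/16) = 498*(1225/16) = 305025/8 ≈ 38128.)
S - z(sqrt(311 - 236), -73) = 305025/8 - 1*77 = 305025/8 - 77 = 304409/8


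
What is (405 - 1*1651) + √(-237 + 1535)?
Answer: -1246 + √1298 ≈ -1210.0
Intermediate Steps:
(405 - 1*1651) + √(-237 + 1535) = (405 - 1651) + √1298 = -1246 + √1298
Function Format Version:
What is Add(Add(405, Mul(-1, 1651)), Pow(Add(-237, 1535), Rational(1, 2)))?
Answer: Add(-1246, Pow(1298, Rational(1, 2))) ≈ -1210.0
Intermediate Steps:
Add(Add(405, Mul(-1, 1651)), Pow(Add(-237, 1535), Rational(1, 2))) = Add(Add(405, -1651), Pow(1298, Rational(1, 2))) = Add(-1246, Pow(1298, Rational(1, 2)))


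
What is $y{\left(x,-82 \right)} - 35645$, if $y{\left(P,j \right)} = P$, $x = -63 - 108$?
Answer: $-35816$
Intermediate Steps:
$x = -171$ ($x = -63 - 108 = -171$)
$y{\left(x,-82 \right)} - 35645 = -171 - 35645 = -35816$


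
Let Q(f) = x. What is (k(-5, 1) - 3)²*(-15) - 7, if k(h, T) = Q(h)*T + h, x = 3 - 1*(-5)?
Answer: -7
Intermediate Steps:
x = 8 (x = 3 + 5 = 8)
Q(f) = 8
k(h, T) = h + 8*T (k(h, T) = 8*T + h = h + 8*T)
(k(-5, 1) - 3)²*(-15) - 7 = ((-5 + 8*1) - 3)²*(-15) - 7 = ((-5 + 8) - 3)²*(-15) - 7 = (3 - 3)²*(-15) - 7 = 0²*(-15) - 7 = 0*(-15) - 7 = 0 - 7 = -7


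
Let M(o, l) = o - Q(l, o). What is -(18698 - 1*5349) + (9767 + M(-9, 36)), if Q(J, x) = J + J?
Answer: -3663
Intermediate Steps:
Q(J, x) = 2*J
M(o, l) = o - 2*l
-(18698 - 1*5349) + (9767 + M(-9, 36)) = -(18698 - 1*5349) + (9767 + (-9 - 2*36)) = -(18698 - 5349) + (9767 + (-9 - 72)) = -1*13349 + (9767 - 81) = -13349 + 9686 = -3663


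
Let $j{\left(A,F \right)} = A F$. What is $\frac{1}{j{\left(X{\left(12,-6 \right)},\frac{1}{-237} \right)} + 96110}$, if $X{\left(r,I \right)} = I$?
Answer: $\frac{79}{7592692} \approx 1.0405 \cdot 10^{-5}$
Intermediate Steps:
$\frac{1}{j{\left(X{\left(12,-6 \right)},\frac{1}{-237} \right)} + 96110} = \frac{1}{- \frac{6}{-237} + 96110} = \frac{1}{\left(-6\right) \left(- \frac{1}{237}\right) + 96110} = \frac{1}{\frac{2}{79} + 96110} = \frac{1}{\frac{7592692}{79}} = \frac{79}{7592692}$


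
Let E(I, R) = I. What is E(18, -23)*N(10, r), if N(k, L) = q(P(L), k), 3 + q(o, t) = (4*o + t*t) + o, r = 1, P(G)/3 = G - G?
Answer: 1746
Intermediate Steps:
P(G) = 0 (P(G) = 3*(G - G) = 3*0 = 0)
q(o, t) = -3 + t² + 5*o (q(o, t) = -3 + ((4*o + t*t) + o) = -3 + ((4*o + t²) + o) = -3 + ((t² + 4*o) + o) = -3 + (t² + 5*o) = -3 + t² + 5*o)
N(k, L) = -3 + k² (N(k, L) = -3 + k² + 5*0 = -3 + k² + 0 = -3 + k²)
E(18, -23)*N(10, r) = 18*(-3 + 10²) = 18*(-3 + 100) = 18*97 = 1746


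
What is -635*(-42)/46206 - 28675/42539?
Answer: -31740320/327592839 ≈ -0.096889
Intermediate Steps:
-635*(-42)/46206 - 28675/42539 = 26670*(1/46206) - 28675*1/42539 = 4445/7701 - 28675/42539 = -31740320/327592839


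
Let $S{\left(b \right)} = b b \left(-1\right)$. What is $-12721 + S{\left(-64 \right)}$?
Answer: $-16817$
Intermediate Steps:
$S{\left(b \right)} = - b^{2}$ ($S{\left(b \right)} = b^{2} \left(-1\right) = - b^{2}$)
$-12721 + S{\left(-64 \right)} = -12721 - \left(-64\right)^{2} = -12721 - 4096 = -16817$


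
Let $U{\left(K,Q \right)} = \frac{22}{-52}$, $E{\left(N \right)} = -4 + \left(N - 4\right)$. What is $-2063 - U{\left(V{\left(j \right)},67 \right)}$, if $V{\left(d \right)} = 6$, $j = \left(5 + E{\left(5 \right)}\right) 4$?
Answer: $- \frac{53627}{26} \approx -2062.6$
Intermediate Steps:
$E{\left(N \right)} = -8 + N$ ($E{\left(N \right)} = -4 + \left(-4 + N\right) = -8 + N$)
$j = 8$ ($j = \left(5 + \left(-8 + 5\right)\right) 4 = \left(5 - 3\right) 4 = 2 \cdot 4 = 8$)
$U{\left(K,Q \right)} = - \frac{11}{26}$ ($U{\left(K,Q \right)} = 22 \left(- \frac{1}{52}\right) = - \frac{11}{26}$)
$-2063 - U{\left(V{\left(j \right)},67 \right)} = -2063 - - \frac{11}{26} = -2063 + \frac{11}{26} = - \frac{53627}{26}$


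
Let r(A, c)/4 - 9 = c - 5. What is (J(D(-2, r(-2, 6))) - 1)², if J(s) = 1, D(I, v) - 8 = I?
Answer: 0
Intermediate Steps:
r(A, c) = 16 + 4*c (r(A, c) = 36 + 4*(c - 5) = 36 + 4*(-5 + c) = 36 + (-20 + 4*c) = 16 + 4*c)
D(I, v) = 8 + I
(J(D(-2, r(-2, 6))) - 1)² = (1 - 1)² = 0² = 0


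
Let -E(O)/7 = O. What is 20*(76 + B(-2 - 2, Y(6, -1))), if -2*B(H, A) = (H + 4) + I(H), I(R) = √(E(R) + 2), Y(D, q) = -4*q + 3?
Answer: 1520 - 10*√30 ≈ 1465.2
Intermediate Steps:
E(O) = -7*O
Y(D, q) = 3 - 4*q
I(R) = √(2 - 7*R) (I(R) = √(-7*R + 2) = √(2 - 7*R))
B(H, A) = -2 - H/2 - √(2 - 7*H)/2 (B(H, A) = -((H + 4) + √(2 - 7*H))/2 = -((4 + H) + √(2 - 7*H))/2 = -(4 + H + √(2 - 7*H))/2 = -2 - H/2 - √(2 - 7*H)/2)
20*(76 + B(-2 - 2, Y(6, -1))) = 20*(76 + (-2 - (-2 - 2)/2 - √(2 - 7*(-2 - 2))/2)) = 20*(76 + (-2 - ½*(-4) - √(2 - 7*(-4))/2)) = 20*(76 + (-2 + 2 - √(2 + 28)/2)) = 20*(76 + (-2 + 2 - √30/2)) = 20*(76 - √30/2) = 1520 - 10*√30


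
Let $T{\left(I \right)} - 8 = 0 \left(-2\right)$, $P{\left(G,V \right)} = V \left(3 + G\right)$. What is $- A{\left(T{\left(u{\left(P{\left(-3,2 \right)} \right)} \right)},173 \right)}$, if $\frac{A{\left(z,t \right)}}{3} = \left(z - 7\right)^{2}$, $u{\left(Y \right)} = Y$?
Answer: $-3$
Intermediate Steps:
$T{\left(I \right)} = 8$ ($T{\left(I \right)} = 8 + 0 \left(-2\right) = 8 + 0 = 8$)
$A{\left(z,t \right)} = 3 \left(-7 + z\right)^{2}$ ($A{\left(z,t \right)} = 3 \left(z - 7\right)^{2} = 3 \left(-7 + z\right)^{2}$)
$- A{\left(T{\left(u{\left(P{\left(-3,2 \right)} \right)} \right)},173 \right)} = - 3 \left(-7 + 8\right)^{2} = - 3 \cdot 1^{2} = - 3 \cdot 1 = \left(-1\right) 3 = -3$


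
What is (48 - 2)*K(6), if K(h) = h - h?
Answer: 0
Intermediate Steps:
K(h) = 0
(48 - 2)*K(6) = (48 - 2)*0 = 46*0 = 0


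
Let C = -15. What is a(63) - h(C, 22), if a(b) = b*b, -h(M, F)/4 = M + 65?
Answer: 4169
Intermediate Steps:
h(M, F) = -260 - 4*M (h(M, F) = -4*(M + 65) = -4*(65 + M) = -260 - 4*M)
a(b) = b²
a(63) - h(C, 22) = 63² - (-260 - 4*(-15)) = 3969 - (-260 + 60) = 3969 - 1*(-200) = 3969 + 200 = 4169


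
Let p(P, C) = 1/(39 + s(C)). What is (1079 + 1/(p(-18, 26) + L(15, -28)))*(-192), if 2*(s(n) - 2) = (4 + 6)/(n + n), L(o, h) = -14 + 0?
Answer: -3093434592/14933 ≈ -2.0715e+5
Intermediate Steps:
L(o, h) = -14
s(n) = 2 + 5/(2*n) (s(n) = 2 + ((4 + 6)/(n + n))/2 = 2 + (10/((2*n)))/2 = 2 + (10*(1/(2*n)))/2 = 2 + (5/n)/2 = 2 + 5/(2*n))
p(P, C) = 1/(41 + 5/(2*C)) (p(P, C) = 1/(39 + (2 + 5/(2*C))) = 1/(41 + 5/(2*C)))
(1079 + 1/(p(-18, 26) + L(15, -28)))*(-192) = (1079 + 1/(2*26/(5 + 82*26) - 14))*(-192) = (1079 + 1/(2*26/(5 + 2132) - 14))*(-192) = (1079 + 1/(2*26/2137 - 14))*(-192) = (1079 + 1/(2*26*(1/2137) - 14))*(-192) = (1079 + 1/(52/2137 - 14))*(-192) = (1079 + 1/(-29866/2137))*(-192) = (1079 - 2137/29866)*(-192) = (32223277/29866)*(-192) = -3093434592/14933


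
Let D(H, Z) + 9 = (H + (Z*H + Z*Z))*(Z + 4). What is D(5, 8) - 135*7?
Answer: 354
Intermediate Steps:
D(H, Z) = -9 + (4 + Z)*(H + Z² + H*Z) (D(H, Z) = -9 + (H + (Z*H + Z*Z))*(Z + 4) = -9 + (H + (H*Z + Z²))*(4 + Z) = -9 + (H + (Z² + H*Z))*(4 + Z) = -9 + (H + Z² + H*Z)*(4 + Z) = -9 + (4 + Z)*(H + Z² + H*Z))
D(5, 8) - 135*7 = (-9 + 8³ + 4*5 + 4*8² + 5*8² + 5*5*8) - 135*7 = (-9 + 512 + 20 + 4*64 + 5*64 + 200) - 945 = (-9 + 512 + 20 + 256 + 320 + 200) - 945 = 1299 - 945 = 354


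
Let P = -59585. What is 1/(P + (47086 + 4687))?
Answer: -1/7812 ≈ -0.00012801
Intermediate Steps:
1/(P + (47086 + 4687)) = 1/(-59585 + (47086 + 4687)) = 1/(-59585 + 51773) = 1/(-7812) = -1/7812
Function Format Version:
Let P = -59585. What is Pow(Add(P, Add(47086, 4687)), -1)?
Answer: Rational(-1, 7812) ≈ -0.00012801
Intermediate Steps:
Pow(Add(P, Add(47086, 4687)), -1) = Pow(Add(-59585, Add(47086, 4687)), -1) = Pow(Add(-59585, 51773), -1) = Pow(-7812, -1) = Rational(-1, 7812)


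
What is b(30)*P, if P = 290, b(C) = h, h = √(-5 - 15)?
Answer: 580*I*√5 ≈ 1296.9*I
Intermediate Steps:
h = 2*I*√5 (h = √(-20) = 2*I*√5 ≈ 4.4721*I)
b(C) = 2*I*√5
b(30)*P = (2*I*√5)*290 = 580*I*√5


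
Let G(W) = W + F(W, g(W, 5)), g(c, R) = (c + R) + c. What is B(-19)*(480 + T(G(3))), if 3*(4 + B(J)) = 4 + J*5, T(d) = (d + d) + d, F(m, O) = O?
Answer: -17922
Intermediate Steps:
g(c, R) = R + 2*c (g(c, R) = (R + c) + c = R + 2*c)
G(W) = 5 + 3*W (G(W) = W + (5 + 2*W) = 5 + 3*W)
T(d) = 3*d (T(d) = 2*d + d = 3*d)
B(J) = -8/3 + 5*J/3 (B(J) = -4 + (4 + J*5)/3 = -4 + (4 + 5*J)/3 = -4 + (4/3 + 5*J/3) = -8/3 + 5*J/3)
B(-19)*(480 + T(G(3))) = (-8/3 + (5/3)*(-19))*(480 + 3*(5 + 3*3)) = (-8/3 - 95/3)*(480 + 3*(5 + 9)) = -103*(480 + 3*14)/3 = -103*(480 + 42)/3 = -103/3*522 = -17922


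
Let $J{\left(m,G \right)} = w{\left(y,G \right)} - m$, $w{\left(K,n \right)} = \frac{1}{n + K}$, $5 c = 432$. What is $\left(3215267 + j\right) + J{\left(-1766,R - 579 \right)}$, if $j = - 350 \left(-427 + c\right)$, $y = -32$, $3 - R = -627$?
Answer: $\frac{63388618}{19} \approx 3.3362 \cdot 10^{6}$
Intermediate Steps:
$R = 630$ ($R = 3 - -627 = 3 + 627 = 630$)
$c = \frac{432}{5}$ ($c = \frac{1}{5} \cdot 432 = \frac{432}{5} \approx 86.4$)
$w{\left(K,n \right)} = \frac{1}{K + n}$
$J{\left(m,G \right)} = \frac{1}{-32 + G} - m$
$j = 119210$ ($j = - 350 \left(-427 + \frac{432}{5}\right) = \left(-350\right) \left(- \frac{1703}{5}\right) = 119210$)
$\left(3215267 + j\right) + J{\left(-1766,R - 579 \right)} = \left(3215267 + 119210\right) + \frac{1 - - 1766 \left(-32 + \left(630 - 579\right)\right)}{-32 + \left(630 - 579\right)} = 3334477 + \frac{1 - - 1766 \left(-32 + \left(630 - 579\right)\right)}{-32 + \left(630 - 579\right)} = 3334477 + \frac{1 - - 1766 \left(-32 + 51\right)}{-32 + 51} = 3334477 + \frac{1 - \left(-1766\right) 19}{19} = 3334477 + \frac{1 + 33554}{19} = 3334477 + \frac{1}{19} \cdot 33555 = 3334477 + \frac{33555}{19} = \frac{63388618}{19}$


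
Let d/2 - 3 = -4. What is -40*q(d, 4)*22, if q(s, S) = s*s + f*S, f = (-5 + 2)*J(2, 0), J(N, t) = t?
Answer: -3520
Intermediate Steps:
d = -2 (d = 6 + 2*(-4) = 6 - 8 = -2)
f = 0 (f = (-5 + 2)*0 = -3*0 = 0)
q(s, S) = s² (q(s, S) = s*s + 0*S = s² + 0 = s²)
-40*q(d, 4)*22 = -40*(-2)²*22 = -40*4*22 = -160*22 = -3520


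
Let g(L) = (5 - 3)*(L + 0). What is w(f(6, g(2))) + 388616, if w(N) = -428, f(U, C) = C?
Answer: 388188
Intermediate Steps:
g(L) = 2*L
w(f(6, g(2))) + 388616 = -428 + 388616 = 388188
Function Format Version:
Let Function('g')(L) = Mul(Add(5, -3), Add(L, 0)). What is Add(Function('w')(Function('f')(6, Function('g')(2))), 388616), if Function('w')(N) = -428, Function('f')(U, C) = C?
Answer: 388188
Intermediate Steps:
Function('g')(L) = Mul(2, L)
Add(Function('w')(Function('f')(6, Function('g')(2))), 388616) = Add(-428, 388616) = 388188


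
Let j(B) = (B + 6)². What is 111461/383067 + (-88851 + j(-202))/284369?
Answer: 12376068964/108932379723 ≈ 0.11361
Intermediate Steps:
j(B) = (6 + B)²
111461/383067 + (-88851 + j(-202))/284369 = 111461/383067 + (-88851 + (6 - 202)²)/284369 = 111461*(1/383067) + (-88851 + (-196)²)*(1/284369) = 111461/383067 + (-88851 + 38416)*(1/284369) = 111461/383067 - 50435*1/284369 = 111461/383067 - 50435/284369 = 12376068964/108932379723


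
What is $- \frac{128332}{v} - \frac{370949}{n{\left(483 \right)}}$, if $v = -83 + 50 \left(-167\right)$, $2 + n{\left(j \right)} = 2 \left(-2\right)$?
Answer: $\frac{1042994303}{16866} \approx 61840.0$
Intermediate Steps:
$n{\left(j \right)} = -6$ ($n{\left(j \right)} = -2 + 2 \left(-2\right) = -2 - 4 = -6$)
$v = -8433$ ($v = -83 - 8350 = -8433$)
$- \frac{128332}{v} - \frac{370949}{n{\left(483 \right)}} = - \frac{128332}{-8433} - \frac{370949}{-6} = \left(-128332\right) \left(- \frac{1}{8433}\right) - - \frac{370949}{6} = \frac{128332}{8433} + \frac{370949}{6} = \frac{1042994303}{16866}$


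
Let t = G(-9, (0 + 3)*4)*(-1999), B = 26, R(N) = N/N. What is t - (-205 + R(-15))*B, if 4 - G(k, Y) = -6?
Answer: -14686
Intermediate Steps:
R(N) = 1
G(k, Y) = 10 (G(k, Y) = 4 - 1*(-6) = 4 + 6 = 10)
t = -19990 (t = 10*(-1999) = -19990)
t - (-205 + R(-15))*B = -19990 - (-205 + 1)*26 = -19990 - (-204)*26 = -19990 - 1*(-5304) = -19990 + 5304 = -14686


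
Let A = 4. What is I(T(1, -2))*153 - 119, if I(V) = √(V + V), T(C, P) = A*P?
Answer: -119 + 612*I ≈ -119.0 + 612.0*I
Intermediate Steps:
T(C, P) = 4*P
I(V) = √2*√V (I(V) = √(2*V) = √2*√V)
I(T(1, -2))*153 - 119 = (√2*√(4*(-2)))*153 - 119 = (√2*√(-8))*153 - 119 = (√2*(2*I*√2))*153 - 119 = (4*I)*153 - 119 = 612*I - 119 = -119 + 612*I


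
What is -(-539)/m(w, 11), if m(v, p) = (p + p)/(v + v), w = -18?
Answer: -882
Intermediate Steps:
m(v, p) = p/v (m(v, p) = (2*p)/((2*v)) = (2*p)*(1/(2*v)) = p/v)
-(-539)/m(w, 11) = -(-539)/(11/(-18)) = -(-539)/(11*(-1/18)) = -(-539)/(-11/18) = -(-539)*(-18)/11 = -1*882 = -882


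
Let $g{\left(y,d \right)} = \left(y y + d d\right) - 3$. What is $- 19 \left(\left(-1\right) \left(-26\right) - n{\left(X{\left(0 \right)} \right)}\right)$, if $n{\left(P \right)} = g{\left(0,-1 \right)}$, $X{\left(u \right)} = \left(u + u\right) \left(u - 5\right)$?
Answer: $-532$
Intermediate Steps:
$g{\left(y,d \right)} = -3 + d^{2} + y^{2}$ ($g{\left(y,d \right)} = \left(y^{2} + d^{2}\right) - 3 = \left(d^{2} + y^{2}\right) - 3 = -3 + d^{2} + y^{2}$)
$X{\left(u \right)} = 2 u \left(-5 + u\right)$
$n{\left(P \right)} = -2$ ($n{\left(P \right)} = -3 + \left(-1\right)^{2} + 0^{2} = -3 + 1 + 0 = -2$)
$- 19 \left(\left(-1\right) \left(-26\right) - n{\left(X{\left(0 \right)} \right)}\right) = - 19 \left(\left(-1\right) \left(-26\right) - -2\right) = - 19 \left(26 + 2\right) = \left(-19\right) 28 = -532$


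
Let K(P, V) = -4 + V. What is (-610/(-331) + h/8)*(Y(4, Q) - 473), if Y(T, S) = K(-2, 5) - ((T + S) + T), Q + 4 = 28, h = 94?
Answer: -2267622/331 ≈ -6850.8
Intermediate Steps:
Q = 24 (Q = -4 + 28 = 24)
Y(T, S) = 1 - S - 2*T (Y(T, S) = (-4 + 5) - ((T + S) + T) = 1 - ((S + T) + T) = 1 - (S + 2*T) = 1 + (-S - 2*T) = 1 - S - 2*T)
(-610/(-331) + h/8)*(Y(4, Q) - 473) = (-610/(-331) + 94/8)*((1 - 1*24 - 2*4) - 473) = (-610*(-1/331) + 94*(⅛))*((1 - 24 - 8) - 473) = (610/331 + 47/4)*(-31 - 473) = (17997/1324)*(-504) = -2267622/331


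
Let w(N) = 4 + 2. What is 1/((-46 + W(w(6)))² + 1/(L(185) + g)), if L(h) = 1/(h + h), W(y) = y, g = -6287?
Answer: 2326189/3721902030 ≈ 0.00062500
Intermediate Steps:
w(N) = 6
L(h) = 1/(2*h)
1/((-46 + W(w(6)))² + 1/(L(185) + g)) = 1/((-46 + 6)² + 1/((½)/185 - 6287)) = 1/((-40)² + 1/((½)*(1/185) - 6287)) = 1/(1600 + 1/(1/370 - 6287)) = 1/(1600 + 1/(-2326189/370)) = 1/(1600 - 370/2326189) = 1/(3721902030/2326189) = 2326189/3721902030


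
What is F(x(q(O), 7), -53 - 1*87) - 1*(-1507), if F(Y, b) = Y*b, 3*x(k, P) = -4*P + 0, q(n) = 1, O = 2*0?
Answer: 8441/3 ≈ 2813.7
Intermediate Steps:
O = 0
x(k, P) = -4*P/3 (x(k, P) = (-4*P + 0)/3 = (-4*P)/3 = -4*P/3)
F(x(q(O), 7), -53 - 1*87) - 1*(-1507) = (-4/3*7)*(-53 - 1*87) - 1*(-1507) = -28*(-53 - 87)/3 + 1507 = -28/3*(-140) + 1507 = 3920/3 + 1507 = 8441/3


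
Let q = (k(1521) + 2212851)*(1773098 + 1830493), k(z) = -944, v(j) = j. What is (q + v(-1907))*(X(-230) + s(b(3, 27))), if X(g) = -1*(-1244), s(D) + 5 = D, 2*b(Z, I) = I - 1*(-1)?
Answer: 9987422619630890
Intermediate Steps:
b(Z, I) = ½ + I/2 (b(Z, I) = (I - 1*(-1))/2 = (I + 1)/2 = (1 + I)/2 = ½ + I/2)
s(D) = -5 + D
q = 7970808158037 (q = (-944 + 2212851)*(1773098 + 1830493) = 2211907*3603591 = 7970808158037)
X(g) = 1244
(q + v(-1907))*(X(-230) + s(b(3, 27))) = (7970808158037 - 1907)*(1244 + (-5 + (½ + (½)*27))) = 7970808156130*(1244 + (-5 + (½ + 27/2))) = 7970808156130*(1244 + (-5 + 14)) = 7970808156130*(1244 + 9) = 7970808156130*1253 = 9987422619630890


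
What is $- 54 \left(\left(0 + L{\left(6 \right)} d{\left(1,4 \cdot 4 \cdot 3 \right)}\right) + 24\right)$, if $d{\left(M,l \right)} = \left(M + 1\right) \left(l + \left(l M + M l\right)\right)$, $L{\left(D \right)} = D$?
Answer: $-94608$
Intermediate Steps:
$d{\left(M,l \right)} = \left(1 + M\right) \left(l + 2 M l\right)$ ($d{\left(M,l \right)} = \left(1 + M\right) \left(l + \left(M l + M l\right)\right) = \left(1 + M\right) \left(l + 2 M l\right)$)
$- 54 \left(\left(0 + L{\left(6 \right)} d{\left(1,4 \cdot 4 \cdot 3 \right)}\right) + 24\right) = - 54 \left(\left(0 + 6 \cdot 4 \cdot 4 \cdot 3 \left(1 + 2 \cdot 1^{2} + 3 \cdot 1\right)\right) + 24\right) = - 54 \left(\left(0 + 6 \cdot 16 \cdot 3 \left(1 + 2 \cdot 1 + 3\right)\right) + 24\right) = - 54 \left(\left(0 + 6 \cdot 48 \left(1 + 2 + 3\right)\right) + 24\right) = - 54 \left(\left(0 + 6 \cdot 48 \cdot 6\right) + 24\right) = - 54 \left(\left(0 + 6 \cdot 288\right) + 24\right) = - 54 \left(\left(0 + 1728\right) + 24\right) = - 54 \left(1728 + 24\right) = \left(-54\right) 1752 = -94608$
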